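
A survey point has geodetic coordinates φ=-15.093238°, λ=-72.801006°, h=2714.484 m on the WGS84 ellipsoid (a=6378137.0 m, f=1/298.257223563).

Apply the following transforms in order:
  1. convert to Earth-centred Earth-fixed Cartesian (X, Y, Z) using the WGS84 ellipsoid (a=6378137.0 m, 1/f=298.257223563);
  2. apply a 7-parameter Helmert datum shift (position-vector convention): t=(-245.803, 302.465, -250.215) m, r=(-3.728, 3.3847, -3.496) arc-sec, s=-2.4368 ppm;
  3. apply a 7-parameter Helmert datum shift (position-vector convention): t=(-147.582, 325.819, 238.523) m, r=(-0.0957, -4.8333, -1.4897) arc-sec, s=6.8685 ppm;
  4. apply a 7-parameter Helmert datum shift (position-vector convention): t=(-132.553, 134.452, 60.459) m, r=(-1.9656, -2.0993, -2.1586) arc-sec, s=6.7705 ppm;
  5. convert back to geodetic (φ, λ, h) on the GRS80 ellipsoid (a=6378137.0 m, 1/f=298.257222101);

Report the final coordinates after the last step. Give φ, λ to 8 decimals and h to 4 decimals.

start: φ=-15.093238°, λ=-72.801006°, h=2714.484 m
→ ECEF (a=6378137.000, f=1/298.257223563): X=1822088.5822, Y=-5886583.0369, Z=-1650769.9614
→ Helmert 7p (PV): X=1821711.4790, Y=-5886326.9458, Z=-1650939.6603
→ Helmert 7p (PV): X=1821572.5824, Y=-5886055.4801, Z=-1650667.0581
→ Helmert 7p (PV): X=1821407.5634, Y=-5885995.6730, Z=-1650543.1439
→ geod (Bowring, a=6378137.000): φ=-15.09305317°, λ=-72.80544067°, h=1919.2729 m

φ=-15.09305317°, λ=-72.80544067°, h=1919.2729 m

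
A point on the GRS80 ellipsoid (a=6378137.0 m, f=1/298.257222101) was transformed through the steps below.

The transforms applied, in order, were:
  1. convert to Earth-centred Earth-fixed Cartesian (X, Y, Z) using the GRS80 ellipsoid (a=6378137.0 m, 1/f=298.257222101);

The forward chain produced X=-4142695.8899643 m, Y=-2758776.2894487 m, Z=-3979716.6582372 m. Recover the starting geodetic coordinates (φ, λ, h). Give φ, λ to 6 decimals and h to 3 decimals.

start: X=-4142695.8900, Y=-2758776.2894, Z=-3979716.6582 m
→ geod (Bowring, a=6378137.000): φ=-38.83308000°, λ=-146.33886800°, h=2898.4080 m

φ=-38.833080°, λ=-146.338868°, h=2898.408 m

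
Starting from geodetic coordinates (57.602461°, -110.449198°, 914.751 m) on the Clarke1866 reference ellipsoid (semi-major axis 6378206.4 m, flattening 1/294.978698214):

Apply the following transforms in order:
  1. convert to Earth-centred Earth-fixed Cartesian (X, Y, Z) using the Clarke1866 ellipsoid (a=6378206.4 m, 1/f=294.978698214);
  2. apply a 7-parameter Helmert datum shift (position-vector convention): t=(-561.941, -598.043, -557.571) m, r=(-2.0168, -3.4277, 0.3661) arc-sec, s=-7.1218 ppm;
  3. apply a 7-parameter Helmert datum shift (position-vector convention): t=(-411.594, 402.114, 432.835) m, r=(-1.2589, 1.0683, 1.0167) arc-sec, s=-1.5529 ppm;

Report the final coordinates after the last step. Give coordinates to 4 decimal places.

X=-1198019.3844 m, Y=-3210331.1642 m, Z=5362583.6119 m

start: φ=57.602461°, λ=-110.449198°, h=914.751 m
→ ECEF (a=6378206.400, f=1/294.978698214): X=-1197016.4132, Y=-3210240.2176, Z=5362717.5709
→ Helmert 7p (PV): X=-1197653.2483, Y=-3210765.0877, Z=5362133.3045
→ Helmert 7p (PV): X=-1198019.3844, Y=-3210331.1642, Z=5362583.6119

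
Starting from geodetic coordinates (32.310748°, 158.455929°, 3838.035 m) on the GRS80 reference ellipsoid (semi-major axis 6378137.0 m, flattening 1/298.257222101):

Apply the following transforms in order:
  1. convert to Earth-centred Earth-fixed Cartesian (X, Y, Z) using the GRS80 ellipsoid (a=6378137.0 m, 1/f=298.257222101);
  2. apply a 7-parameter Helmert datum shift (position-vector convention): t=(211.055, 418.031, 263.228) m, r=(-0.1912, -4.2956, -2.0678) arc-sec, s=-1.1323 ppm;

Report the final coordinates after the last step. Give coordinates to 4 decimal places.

X=-5021600.0790 m, Y=1983058.8985 m, Z=3391808.8478 m

start: φ=32.310748°, λ=158.455929°, h=3838.035 m
→ ECEF (a=6378137.000, f=1/298.257222101): X=-5021766.0621, Y=1982589.6254, Z=3391655.8794
→ Helmert 7p (PV): X=-5021600.0790, Y=1983058.8985, Z=3391808.8478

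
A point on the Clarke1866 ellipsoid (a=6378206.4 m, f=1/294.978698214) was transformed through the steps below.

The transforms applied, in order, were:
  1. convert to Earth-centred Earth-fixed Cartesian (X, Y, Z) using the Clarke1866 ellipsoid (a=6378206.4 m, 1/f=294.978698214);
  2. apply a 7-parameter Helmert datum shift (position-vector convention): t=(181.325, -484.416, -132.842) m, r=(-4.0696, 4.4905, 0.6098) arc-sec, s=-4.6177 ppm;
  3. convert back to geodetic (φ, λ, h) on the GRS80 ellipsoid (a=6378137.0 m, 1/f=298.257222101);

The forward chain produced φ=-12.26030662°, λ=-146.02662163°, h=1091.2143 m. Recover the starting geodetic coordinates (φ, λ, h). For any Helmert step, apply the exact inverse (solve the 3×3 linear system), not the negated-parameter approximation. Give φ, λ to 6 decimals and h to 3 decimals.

φ=-12.261930°, λ=-146.031466°, h=916.450 m

start: φ=-12.260307°, λ=-146.026622°, h=1091.214 m
→ ECEF (a=6378137.000, f=1/298.257222101): X=-5170401.3455, Y=-3483985.5110, Z=-1345787.2794
→ Helmert⁻¹: X=-5170587.5456, Y=-3483475.3412, Z=-1345841.9468
→ geod (Bowring, a=6378206.400): φ=-12.26193000°, λ=-146.03146600°, h=916.4500 m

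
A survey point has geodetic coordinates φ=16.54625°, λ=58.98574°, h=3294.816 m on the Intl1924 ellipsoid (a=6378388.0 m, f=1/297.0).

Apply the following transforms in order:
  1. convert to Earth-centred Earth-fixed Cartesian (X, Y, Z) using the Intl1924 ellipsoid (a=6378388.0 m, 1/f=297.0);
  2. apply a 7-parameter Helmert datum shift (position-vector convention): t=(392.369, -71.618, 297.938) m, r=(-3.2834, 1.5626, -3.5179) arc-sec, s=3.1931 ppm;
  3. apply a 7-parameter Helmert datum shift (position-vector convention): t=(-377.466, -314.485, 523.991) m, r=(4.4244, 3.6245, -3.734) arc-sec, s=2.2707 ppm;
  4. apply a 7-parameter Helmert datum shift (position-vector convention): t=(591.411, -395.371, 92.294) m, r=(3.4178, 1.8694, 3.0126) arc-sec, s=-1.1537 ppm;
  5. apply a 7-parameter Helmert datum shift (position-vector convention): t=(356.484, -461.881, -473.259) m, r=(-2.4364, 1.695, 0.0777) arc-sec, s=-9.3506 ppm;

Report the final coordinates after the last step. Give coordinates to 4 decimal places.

start: φ=16.546250°, λ=58.985740°, h=3294.816 m
→ ECEF (a=6378388.000, f=1/297.0): X=3152867.5485, Y=5244295.8208, Z=1805714.8891
→ Helmert 7p (PV): X=3153373.1077, Y=5244215.9193, Z=1805911.2267
→ Helmert 7p (PV): X=3153129.4717, Y=5243817.5198, Z=1806496.3962
→ Helmert 7p (PV): X=3153657.0289, Y=5243432.2185, Z=1806644.9187
→ Helmert 7p (PV): X=3153996.8952, Y=5242943.8361, Z=1806066.9164

X=3153996.8952 m, Y=5242943.8361 m, Z=1806066.9164 m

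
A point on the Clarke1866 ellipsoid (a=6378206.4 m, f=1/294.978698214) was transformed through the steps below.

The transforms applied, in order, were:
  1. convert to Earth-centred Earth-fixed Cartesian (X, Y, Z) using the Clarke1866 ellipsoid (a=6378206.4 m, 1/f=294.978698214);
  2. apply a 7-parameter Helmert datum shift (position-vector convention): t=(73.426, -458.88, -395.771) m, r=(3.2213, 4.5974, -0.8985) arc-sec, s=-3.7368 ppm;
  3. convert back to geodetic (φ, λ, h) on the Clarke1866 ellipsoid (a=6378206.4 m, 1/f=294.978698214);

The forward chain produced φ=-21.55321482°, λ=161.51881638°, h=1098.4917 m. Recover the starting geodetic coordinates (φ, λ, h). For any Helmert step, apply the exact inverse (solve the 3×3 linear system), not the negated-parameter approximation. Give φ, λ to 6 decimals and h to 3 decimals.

φ=-21.550679°, λ=161.515264°, h=1177.399 m

start: φ=-21.553215°, λ=161.518816°, h=1098.492 m
→ ECEF (a=6378206.400, f=1/294.978698214): X=-5629824.4430, Y=1881657.2662, Z=-2328738.5518
→ Helmert⁻¹: X=-5629875.2056, Y=1882062.2903, Z=-2328506.3574
→ geod (Bowring, a=6378206.400): φ=-21.55067900°, λ=161.51526400°, h=1177.3990 m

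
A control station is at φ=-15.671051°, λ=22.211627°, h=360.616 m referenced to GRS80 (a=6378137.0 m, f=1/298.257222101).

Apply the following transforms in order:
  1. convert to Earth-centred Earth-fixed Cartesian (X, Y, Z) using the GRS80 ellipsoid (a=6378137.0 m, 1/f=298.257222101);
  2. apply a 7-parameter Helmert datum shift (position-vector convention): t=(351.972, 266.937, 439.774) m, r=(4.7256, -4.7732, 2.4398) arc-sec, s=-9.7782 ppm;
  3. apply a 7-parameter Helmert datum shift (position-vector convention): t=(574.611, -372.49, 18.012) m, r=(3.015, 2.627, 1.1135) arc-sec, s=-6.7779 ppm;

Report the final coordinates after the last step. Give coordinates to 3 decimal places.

X=5687868.237 m, Y=2322209.960 m, Z=-1711173.941 m

start: φ=-15.671051°, λ=22.211627°, h=360.616 m
→ ECEF (a=6378137.000, f=1/298.257222101): X=5687057.9979, Y=2322191.7607, Z=-1711806.3839
→ Helmert 7p (PV): X=5687366.5057, Y=2322542.4772, Z=-1711165.0661
→ Helmert 7p (PV): X=5687868.2371, Y=2322209.9599, Z=-1711173.9415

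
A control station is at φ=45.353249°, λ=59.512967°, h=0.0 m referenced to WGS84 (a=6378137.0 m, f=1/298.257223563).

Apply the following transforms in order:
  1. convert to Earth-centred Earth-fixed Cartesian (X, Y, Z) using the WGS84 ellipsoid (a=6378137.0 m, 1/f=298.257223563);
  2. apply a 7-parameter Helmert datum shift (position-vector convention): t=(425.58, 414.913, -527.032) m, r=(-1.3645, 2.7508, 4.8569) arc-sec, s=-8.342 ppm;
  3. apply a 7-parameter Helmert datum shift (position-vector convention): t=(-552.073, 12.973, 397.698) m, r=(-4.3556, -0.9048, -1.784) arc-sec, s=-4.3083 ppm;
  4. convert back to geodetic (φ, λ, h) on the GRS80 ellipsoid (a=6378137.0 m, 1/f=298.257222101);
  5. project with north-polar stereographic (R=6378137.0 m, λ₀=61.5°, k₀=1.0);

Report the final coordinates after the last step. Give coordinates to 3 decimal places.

start: φ=45.353249°, λ=59.512967°, h=0.000 m
→ ECEF (a=6378137.000, f=1/298.257223563): X=2277842.5640, Y=3869011.3386, Z=4515022.5445
→ Helmert 7p (PV): X=2278218.2527, Y=3869477.4799, Z=4514401.8761
→ Helmert 7p (PV): X=2277670.0289, Y=3869549.4058, Z=4514708.4087
→ geod (Bowring, a=6378137.000): φ=45.34885474°, λ=59.51834763°, h=40.8673 m
→ stereo (R=6378137.0, λ₀=61.5°): E=-181140.4254, N=-5235248.7994

E=-181140.425 m, N=-5235248.799 m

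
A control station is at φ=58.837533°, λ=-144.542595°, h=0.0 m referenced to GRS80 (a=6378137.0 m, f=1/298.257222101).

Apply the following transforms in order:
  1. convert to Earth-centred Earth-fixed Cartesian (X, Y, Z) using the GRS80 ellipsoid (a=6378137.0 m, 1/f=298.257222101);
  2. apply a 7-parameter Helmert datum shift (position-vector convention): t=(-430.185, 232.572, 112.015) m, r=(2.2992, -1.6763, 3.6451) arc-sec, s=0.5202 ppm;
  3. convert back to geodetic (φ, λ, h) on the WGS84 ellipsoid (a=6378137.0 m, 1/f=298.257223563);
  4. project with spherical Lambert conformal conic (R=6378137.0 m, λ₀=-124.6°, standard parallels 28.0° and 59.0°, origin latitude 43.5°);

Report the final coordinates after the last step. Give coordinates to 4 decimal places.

E=-1136935.7690 m, N=1801917.5690 m

start: φ=58.837533°, λ=-144.542595°, h=0.000 m
→ ECEF (a=6378137.000, f=1/298.257222101): X=-2695003.4448, Y=-1919305.9804, Z=5434593.1649
→ Helmert 7p (PV): X=-2695445.2804, Y=-1919182.6113, Z=5434664.7107
→ geod (Bowring, a=6378137.000): φ=58.83565036°, λ=-144.54877322°, h=210.4363 m
→ lcc (R=6378137.0, λ₀=-124.6°): E=-1136935.7690, N=1801917.5690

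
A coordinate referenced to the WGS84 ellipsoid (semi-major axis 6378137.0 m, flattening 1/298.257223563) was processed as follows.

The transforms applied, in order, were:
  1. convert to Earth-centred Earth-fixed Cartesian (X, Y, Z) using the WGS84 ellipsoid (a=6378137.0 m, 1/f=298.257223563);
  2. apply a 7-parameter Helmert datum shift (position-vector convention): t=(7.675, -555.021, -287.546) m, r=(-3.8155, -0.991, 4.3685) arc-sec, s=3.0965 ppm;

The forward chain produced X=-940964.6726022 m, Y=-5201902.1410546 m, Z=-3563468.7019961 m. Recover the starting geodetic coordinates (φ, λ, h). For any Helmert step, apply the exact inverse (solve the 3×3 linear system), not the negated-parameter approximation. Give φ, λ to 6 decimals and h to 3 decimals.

start: X=-940964.6726, Y=-5201902.1411, Z=-3563468.7020 m
→ Helmert⁻¹: X=-941096.7112, Y=-5201245.1691, Z=-3563261.8141
→ geod (Bowring, a=6378137.000): φ=-34.16370300°, λ=-100.25595600°, h=3161.9820 m

φ=-34.163703°, λ=-100.255956°, h=3161.982 m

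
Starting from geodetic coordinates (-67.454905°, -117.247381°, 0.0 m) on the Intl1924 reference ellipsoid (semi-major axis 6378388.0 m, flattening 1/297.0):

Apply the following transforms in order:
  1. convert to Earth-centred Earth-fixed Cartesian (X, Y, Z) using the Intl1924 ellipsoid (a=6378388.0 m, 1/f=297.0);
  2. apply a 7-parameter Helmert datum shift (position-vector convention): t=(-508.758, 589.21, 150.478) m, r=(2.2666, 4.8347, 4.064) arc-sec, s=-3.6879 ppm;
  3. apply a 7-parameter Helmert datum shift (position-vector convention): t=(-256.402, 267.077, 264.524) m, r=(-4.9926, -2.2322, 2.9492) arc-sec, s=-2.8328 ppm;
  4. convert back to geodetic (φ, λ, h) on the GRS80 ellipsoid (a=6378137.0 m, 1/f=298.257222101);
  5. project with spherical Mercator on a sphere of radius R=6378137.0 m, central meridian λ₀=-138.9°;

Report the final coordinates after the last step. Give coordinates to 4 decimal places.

start: φ=-67.454905°, λ=-117.247381°, h=0.000 m
→ ECEF (a=6378388.000, f=1/297.0): X=-1122874.0411, Y=-2180439.5168, Z=-5868185.8223
→ Helmert 7p (PV): X=-1123473.2430, Y=-2179799.9053, Z=-5868011.3441
→ Helmert 7p (PV): X=-1123631.7919, Y=-2179684.7505, Z=-5867689.5939
→ geod (Bowring, a=6378137.000): φ=-67.45529962°, λ=-117.27119471°, h=-409.3829 m
→ merc (R=6378137.0, λ₀=-138.9°): E=2407707.5917, N=-10287004.7549

E=2407707.5917 m, N=-10287004.7549 m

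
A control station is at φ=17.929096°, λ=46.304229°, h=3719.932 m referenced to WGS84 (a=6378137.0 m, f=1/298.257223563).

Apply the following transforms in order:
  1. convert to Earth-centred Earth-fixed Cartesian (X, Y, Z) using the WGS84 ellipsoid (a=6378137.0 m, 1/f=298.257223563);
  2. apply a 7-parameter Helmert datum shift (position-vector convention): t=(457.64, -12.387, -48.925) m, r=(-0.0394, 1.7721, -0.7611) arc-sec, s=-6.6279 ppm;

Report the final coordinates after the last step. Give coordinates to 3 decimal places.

X=4196467.430 m, Y=4391460.320 m, Z=1951965.805 m

start: φ=17.929096°, λ=46.304229°, h=3719.932 m
→ ECEF (a=6378137.000, f=1/298.257223563): X=4196004.6255, Y=4391516.9235, Z=1952064.5564
→ Helmert 7p (PV): X=4196467.4298, Y=4391460.3200, Z=1951965.8052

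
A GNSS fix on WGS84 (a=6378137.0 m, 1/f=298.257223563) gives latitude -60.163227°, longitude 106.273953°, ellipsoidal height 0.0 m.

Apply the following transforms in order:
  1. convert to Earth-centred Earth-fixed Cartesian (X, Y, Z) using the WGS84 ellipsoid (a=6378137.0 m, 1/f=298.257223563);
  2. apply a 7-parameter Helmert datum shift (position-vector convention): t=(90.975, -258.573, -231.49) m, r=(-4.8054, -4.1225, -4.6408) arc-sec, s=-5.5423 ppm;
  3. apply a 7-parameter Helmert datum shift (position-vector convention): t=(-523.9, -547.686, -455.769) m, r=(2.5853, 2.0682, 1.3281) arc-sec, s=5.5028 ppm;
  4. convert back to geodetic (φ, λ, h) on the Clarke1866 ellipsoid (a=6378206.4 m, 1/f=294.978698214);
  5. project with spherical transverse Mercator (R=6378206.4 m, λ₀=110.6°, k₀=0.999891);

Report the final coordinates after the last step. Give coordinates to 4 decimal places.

start: φ=-60.163227°, λ=106.273953°, h=0.000 m
→ ECEF (a=6378137.000, f=1/298.257223563): X=-891508.6730, Y=3053874.8343, Z=-5509547.5477
→ Helmert 7p (PV): X=-891233.9319, Y=3053491.0374, Z=-5509837.4666
→ Helmert 7p (PV): X=-891837.6441, Y=3053023.4757, Z=-5510276.3464
→ geod (Bowring, a=6378206.400): φ=-60.17397169°, λ=106.28393939°, h=381.0625 m
→ tm (R=6378206.4, λ₀=110.6°): E=-238828.5331, N=-6705688.0215

E=-238828.5331 m, N=-6705688.0215 m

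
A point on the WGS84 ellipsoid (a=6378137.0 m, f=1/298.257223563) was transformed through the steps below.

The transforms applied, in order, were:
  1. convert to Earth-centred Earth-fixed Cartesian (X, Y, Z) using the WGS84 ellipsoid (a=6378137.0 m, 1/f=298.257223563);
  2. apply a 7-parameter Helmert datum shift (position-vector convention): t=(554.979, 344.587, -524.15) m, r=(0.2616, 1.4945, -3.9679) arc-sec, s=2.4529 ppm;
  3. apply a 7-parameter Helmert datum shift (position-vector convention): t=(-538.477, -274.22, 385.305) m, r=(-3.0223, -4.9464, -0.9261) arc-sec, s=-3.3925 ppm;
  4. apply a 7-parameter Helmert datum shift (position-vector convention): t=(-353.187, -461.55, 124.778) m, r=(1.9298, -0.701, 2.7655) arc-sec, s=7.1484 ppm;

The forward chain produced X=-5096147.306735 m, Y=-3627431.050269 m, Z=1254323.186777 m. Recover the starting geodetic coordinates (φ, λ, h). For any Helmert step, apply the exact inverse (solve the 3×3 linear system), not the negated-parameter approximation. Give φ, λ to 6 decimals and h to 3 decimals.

φ=11.414862°, λ=-144.557156°, h=2001.115 m

start: X=-5096147.3067, Y=-3627431.0503, Z=1254323.1868 m
→ Helmert⁻¹: X=-5095802.0579, Y=-3626863.5168, Z=1254240.6943
→ Helmert⁻¹: X=-5095234.5133, Y=-3626642.8501, Z=1253928.6915
→ Helmert⁻¹: X=-5095716.3080, Y=-3627074.9754, Z=1254417.4434
→ geod (Bowring, a=6378137.000): φ=11.41486200°, λ=-144.55715600°, h=2001.1150 m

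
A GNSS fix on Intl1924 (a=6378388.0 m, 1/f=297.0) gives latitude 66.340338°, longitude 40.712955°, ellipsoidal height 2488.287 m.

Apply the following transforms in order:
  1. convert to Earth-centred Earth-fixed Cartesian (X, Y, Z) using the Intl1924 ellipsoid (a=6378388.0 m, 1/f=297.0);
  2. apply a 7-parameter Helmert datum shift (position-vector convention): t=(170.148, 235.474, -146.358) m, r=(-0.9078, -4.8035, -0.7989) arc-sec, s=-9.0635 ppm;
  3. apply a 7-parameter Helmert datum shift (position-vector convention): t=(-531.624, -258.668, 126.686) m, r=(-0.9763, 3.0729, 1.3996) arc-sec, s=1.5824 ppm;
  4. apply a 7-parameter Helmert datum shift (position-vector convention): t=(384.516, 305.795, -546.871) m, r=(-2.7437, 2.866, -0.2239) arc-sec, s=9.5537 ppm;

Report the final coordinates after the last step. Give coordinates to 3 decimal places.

X=1946501.084 m, Y=1675392.953 m, Z=5821089.663 m

start: φ=66.340338°, λ=40.712955°, h=2488.287 m
→ ECEF (a=6378388.000, f=1/297.0): X=1946445.0307, Y=1674972.7078, Z=5821692.4318
→ Helmert 7p (PV): X=1946468.4500, Y=1675211.0837, Z=5821531.2656
→ Helmert 7p (PV): X=1946015.2673, Y=1674995.8289, Z=5821630.2362
→ Helmert 7p (PV): X=1946501.0841, Y=1675392.9530, Z=5821089.6629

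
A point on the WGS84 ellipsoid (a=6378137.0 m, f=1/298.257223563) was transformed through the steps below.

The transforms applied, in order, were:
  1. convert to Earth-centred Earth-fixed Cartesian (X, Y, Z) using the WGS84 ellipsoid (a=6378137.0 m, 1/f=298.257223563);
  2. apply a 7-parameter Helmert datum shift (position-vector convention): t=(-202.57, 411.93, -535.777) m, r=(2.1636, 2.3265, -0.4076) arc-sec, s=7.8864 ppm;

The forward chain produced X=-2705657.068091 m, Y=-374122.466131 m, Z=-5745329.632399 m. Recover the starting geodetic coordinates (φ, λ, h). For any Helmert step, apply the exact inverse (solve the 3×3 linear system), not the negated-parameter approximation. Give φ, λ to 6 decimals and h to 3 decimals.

φ=-64.721581°, λ=-172.116701°, h=278.819 m

start: X=-2705657.0681, Y=-374122.4661, Z=-5745329.6324 m
→ Helmert⁻¹: X=-2705367.6253, Y=-374597.0479, Z=-5744775.1351
→ geod (Bowring, a=6378137.000): φ=-64.72158100°, λ=-172.11670100°, h=278.8190 m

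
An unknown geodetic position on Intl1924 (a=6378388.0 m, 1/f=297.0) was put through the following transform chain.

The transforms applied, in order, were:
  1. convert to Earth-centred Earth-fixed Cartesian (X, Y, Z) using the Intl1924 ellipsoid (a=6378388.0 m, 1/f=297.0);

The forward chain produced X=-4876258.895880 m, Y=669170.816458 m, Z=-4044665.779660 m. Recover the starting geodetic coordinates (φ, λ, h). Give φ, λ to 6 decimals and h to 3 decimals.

φ=-39.601640°, λ=172.186086°, h=931.562 m

start: X=-4876258.8959, Y=669170.8165, Z=-4044665.7797 m
→ geod (Bowring, a=6378388.000): φ=-39.60164000°, λ=172.18608600°, h=931.5620 m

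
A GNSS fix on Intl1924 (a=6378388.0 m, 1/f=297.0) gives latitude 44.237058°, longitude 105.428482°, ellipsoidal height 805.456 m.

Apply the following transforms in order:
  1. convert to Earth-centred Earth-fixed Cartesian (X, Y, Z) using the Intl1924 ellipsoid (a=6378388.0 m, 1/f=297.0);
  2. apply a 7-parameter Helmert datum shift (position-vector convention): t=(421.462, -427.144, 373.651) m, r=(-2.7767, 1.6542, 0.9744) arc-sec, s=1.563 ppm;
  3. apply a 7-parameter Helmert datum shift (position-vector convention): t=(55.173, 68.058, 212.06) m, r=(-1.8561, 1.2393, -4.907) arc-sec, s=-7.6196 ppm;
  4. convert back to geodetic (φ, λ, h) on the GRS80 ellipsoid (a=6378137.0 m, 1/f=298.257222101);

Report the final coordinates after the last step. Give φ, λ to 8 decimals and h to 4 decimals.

φ=44.24195509°, λ=105.42175386°, h=1042.9118 m

start: φ=44.237058°, λ=105.428482°, h=805.456 m
→ ECEF (a=6378388.000, f=1/297.0): X=-1217890.7194, Y=4412954.7720, Z=4427642.1566
→ Helmert 7p (PV): X=-1217456.4990, Y=4412588.3763, Z=4427973.0887
→ Helmert 7p (PV): X=-1217260.4713, Y=4412691.6204, Z=4428119.0172
→ geod (Bowring, a=6378137.000): φ=44.24195509°, λ=105.42175386°, h=1042.9118 m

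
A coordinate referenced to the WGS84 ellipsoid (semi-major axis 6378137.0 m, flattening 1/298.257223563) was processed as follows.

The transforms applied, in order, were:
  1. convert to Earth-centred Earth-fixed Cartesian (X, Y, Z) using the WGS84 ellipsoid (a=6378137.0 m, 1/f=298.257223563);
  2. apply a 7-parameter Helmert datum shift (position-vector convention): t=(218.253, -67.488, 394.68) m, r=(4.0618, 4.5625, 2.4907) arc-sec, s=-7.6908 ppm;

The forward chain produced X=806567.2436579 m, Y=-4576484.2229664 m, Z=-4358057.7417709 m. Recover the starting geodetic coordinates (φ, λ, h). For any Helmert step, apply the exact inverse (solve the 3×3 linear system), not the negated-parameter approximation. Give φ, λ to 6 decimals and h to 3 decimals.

start: X=806567.2437, Y=-4576484.2230, Z=-4358057.7418 m
→ Helmert⁻¹: X=806396.3349, Y=-4576547.4949, Z=-4358377.9827
→ geod (Bowring, a=6378137.000): φ=-43.35598100°, λ=-80.00695100°, h=2966.4020 m

φ=-43.355981°, λ=-80.006951°, h=2966.402 m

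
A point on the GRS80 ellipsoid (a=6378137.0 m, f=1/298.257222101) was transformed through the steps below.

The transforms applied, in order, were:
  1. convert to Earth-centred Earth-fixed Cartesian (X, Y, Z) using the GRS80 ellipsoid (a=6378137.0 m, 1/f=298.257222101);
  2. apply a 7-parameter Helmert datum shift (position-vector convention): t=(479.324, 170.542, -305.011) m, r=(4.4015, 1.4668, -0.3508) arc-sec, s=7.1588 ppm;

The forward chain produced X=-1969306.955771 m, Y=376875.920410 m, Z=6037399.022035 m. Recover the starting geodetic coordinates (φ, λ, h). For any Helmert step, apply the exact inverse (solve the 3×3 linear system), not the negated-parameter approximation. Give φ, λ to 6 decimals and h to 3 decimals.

φ=71.739714°, λ=169.170093°, h=3148.839 m

start: X=-1969306.9558, Y=376875.9204, Z=6037399.0220 m
→ Helmert⁻¹: X=-1969815.7546, Y=376828.1692, Z=6037638.7616
→ geod (Bowring, a=6378137.000): φ=71.73971400°, λ=169.17009300°, h=3148.8390 m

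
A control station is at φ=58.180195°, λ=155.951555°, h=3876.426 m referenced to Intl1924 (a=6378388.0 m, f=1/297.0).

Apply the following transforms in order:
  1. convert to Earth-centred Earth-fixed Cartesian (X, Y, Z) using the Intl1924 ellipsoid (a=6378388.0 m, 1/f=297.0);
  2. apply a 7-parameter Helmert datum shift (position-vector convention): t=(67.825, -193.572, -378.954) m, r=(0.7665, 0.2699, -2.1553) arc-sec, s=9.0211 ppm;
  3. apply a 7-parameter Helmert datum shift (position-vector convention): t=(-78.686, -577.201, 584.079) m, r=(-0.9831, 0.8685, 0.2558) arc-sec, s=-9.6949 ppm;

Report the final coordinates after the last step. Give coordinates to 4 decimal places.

X=-3080410.9629 m, Y=1373886.7277 m, Z=5399971.3459 m

start: φ=58.180195°, λ=155.951555°, h=3876.426 m
→ ECEF (a=6378388.000, f=1/297.0): X=-3080444.6366, Y=1374624.3886, Z=5399754.2977
→ Helmert 7p (PV): X=-3080383.1710, Y=1374455.3394, Z=5399433.1946
→ Helmert 7p (PV): X=-3080410.9629, Y=1373886.7277, Z=5399971.3459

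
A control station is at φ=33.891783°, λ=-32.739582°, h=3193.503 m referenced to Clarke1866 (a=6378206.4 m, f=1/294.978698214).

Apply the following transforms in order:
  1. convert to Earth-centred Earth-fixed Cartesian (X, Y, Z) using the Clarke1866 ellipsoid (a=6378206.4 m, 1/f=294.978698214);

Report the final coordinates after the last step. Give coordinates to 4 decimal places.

X=4460325.3048 m, Y=-2867831.2178 m, Z=3538084.5380 m

start: φ=33.891783°, λ=-32.739582°, h=3193.503 m
→ ECEF (a=6378206.400, f=1/294.978698214): X=4460325.3048, Y=-2867831.2178, Z=3538084.5380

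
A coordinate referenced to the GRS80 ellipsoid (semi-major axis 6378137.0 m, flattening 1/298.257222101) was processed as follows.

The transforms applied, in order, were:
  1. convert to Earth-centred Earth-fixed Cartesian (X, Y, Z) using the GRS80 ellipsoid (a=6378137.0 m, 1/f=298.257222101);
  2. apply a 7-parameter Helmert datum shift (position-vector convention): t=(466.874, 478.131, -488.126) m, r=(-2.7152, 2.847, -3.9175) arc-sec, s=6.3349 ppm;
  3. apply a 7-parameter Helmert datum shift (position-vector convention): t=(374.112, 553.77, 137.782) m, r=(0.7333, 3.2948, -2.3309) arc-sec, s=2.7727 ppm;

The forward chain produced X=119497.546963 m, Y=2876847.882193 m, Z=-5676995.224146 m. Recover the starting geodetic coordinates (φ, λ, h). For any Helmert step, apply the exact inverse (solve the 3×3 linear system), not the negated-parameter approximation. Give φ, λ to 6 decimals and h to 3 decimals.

φ=-63.267570°, λ=87.635727°, h=3477.710 m

start: X=119497.5470, Y=2876847.8822, Z=-5676995.2241 m
→ Helmert⁻¹: X=119181.2857, Y=2876267.3010, Z=-5677125.5870
→ Helmert⁻¹: X=118737.3915, Y=2875847.9317, Z=-5676562.0047
→ geod (Bowring, a=6378137.000): φ=-63.26757000°, λ=87.63572700°, h=3477.7100 m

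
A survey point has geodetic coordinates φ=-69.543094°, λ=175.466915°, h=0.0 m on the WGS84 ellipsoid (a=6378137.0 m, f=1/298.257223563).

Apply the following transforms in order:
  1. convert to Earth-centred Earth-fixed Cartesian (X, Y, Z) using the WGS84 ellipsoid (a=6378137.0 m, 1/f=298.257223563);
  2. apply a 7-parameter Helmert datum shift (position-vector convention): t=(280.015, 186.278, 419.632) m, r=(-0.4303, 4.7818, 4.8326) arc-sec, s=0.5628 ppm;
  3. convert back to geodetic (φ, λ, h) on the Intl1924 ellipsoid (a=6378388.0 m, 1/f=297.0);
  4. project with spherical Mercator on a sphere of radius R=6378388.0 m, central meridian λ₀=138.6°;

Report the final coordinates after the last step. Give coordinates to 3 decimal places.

E=4103790.663 m, N=-10922080.742 m

start: φ=-69.543094°, λ=175.466915°, h=0.000 m
→ ECEF (a=6378137.000, f=1/298.257223563): X=-2228761.9196, Y=176702.3788, Z=-5953415.7515
→ Helmert 7p (PV): X=-2228625.3160, Y=176824.1186, Z=-5952948.1697
→ geod (Bowring, a=6378388.000): φ=-69.54322972°, λ=175.46352806°, h=-653.1493 m
→ merc (R=6378388.0, λ₀=138.6°): E=4103790.6631, N=-10922080.7420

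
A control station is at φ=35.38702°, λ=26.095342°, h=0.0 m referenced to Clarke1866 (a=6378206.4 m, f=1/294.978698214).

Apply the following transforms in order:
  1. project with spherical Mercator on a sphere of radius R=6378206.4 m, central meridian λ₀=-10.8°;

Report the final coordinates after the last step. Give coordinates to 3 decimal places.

start: φ=35.387020°, λ=26.095342°, h=0.000 m
→ merc (R=6378206.4, λ₀=-10.8°): E=4107215.3739, N=4216646.6717

E=4107215.374 m, N=4216646.672 m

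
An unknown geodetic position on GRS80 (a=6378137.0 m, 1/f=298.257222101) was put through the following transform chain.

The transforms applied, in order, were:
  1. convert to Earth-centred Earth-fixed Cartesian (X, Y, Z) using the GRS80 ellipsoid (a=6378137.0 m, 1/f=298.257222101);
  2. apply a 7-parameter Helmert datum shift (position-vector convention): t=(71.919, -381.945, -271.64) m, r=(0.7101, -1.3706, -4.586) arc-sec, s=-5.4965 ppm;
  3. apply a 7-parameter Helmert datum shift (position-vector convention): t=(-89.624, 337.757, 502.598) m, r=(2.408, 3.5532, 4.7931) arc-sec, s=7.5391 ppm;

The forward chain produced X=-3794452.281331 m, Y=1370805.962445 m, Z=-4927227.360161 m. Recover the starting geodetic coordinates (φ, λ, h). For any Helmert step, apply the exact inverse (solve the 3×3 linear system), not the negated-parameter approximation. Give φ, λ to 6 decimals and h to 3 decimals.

φ=-50.879581°, λ=160.136954°, h=3101.198 m

start: X=-3794452.2813, Y=1370805.9624, Z=-4927227.3602 m
→ Helmert⁻¹: X=-3794217.3168, Y=1370488.5136, Z=-4927774.1680
→ Helmert⁻¹: X=-3794373.3110, Y=1370776.6674, Z=-4927509.1182
→ geod (Bowring, a=6378137.000): φ=-50.87958100°, λ=160.13695400°, h=3101.1980 m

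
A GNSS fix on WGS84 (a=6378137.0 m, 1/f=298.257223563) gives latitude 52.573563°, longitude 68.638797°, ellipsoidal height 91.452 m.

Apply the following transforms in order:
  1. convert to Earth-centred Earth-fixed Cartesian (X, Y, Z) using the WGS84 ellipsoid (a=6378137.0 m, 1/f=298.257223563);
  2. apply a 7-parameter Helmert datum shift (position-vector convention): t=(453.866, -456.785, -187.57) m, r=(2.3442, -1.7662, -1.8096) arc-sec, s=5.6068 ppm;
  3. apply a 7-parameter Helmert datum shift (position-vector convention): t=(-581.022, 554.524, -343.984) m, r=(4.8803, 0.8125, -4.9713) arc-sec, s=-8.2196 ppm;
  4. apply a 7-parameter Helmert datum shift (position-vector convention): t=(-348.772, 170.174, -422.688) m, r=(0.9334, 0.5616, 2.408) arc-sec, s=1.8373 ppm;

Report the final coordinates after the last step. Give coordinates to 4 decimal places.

X=1414514.7622 m, Y=3617706.8454 m, Z=5041103.9094 m

start: φ=52.573563°, λ=68.638797°, h=91.452 m
→ ECEF (a=6378137.000, f=1/298.257223563): X=1414924.6928, Y=3617671.1480, Z=5041916.3051
→ Helmert 7p (PV): X=1415375.0576, Y=3617164.9313, Z=5041810.2349
→ Helmert 7p (PV): X=1414889.4404, Y=3617536.3212, Z=5041504.8167
→ Helmert 7p (PV): X=1414514.7622, Y=3617706.8454, Z=5041103.9094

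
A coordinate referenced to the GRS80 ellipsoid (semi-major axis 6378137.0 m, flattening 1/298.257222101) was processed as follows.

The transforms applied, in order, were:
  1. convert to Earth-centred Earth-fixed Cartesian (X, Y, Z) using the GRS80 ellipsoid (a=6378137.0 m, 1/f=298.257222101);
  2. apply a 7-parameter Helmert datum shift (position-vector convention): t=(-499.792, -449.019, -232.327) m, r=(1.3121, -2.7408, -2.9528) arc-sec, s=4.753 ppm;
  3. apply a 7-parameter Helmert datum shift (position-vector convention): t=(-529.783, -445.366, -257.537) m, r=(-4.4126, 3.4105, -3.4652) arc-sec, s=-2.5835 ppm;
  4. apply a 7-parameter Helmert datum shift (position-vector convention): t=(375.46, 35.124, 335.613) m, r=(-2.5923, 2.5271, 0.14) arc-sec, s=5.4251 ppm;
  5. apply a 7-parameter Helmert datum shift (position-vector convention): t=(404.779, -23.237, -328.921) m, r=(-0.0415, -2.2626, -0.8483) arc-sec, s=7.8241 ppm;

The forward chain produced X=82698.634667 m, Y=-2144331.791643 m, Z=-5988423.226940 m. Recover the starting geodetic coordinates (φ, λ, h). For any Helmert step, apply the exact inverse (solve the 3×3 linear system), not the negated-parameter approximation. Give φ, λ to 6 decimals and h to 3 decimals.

start: X=82698.6347, Y=-2144331.7916, Z=-5988423.2269 m
→ Helmert⁻¹: X=82236.3453, Y=-2144290.2345, Z=-5988048.7884
→ Helmert⁻¹: X=81932.3538, Y=-2144238.5201, Z=-5988377.8586
→ Helmert⁻¹: X=82597.3750, Y=-2143669.2005, Z=-5988180.2855
→ Helmert⁻¹: X=83047.8879, Y=-2143246.8965, Z=-5987906.9677
→ geod (Bowring, a=6378137.000): φ=-70.41442100°, λ=-87.78097700°, h=1285.3860 m

φ=-70.414421°, λ=-87.780977°, h=1285.386 m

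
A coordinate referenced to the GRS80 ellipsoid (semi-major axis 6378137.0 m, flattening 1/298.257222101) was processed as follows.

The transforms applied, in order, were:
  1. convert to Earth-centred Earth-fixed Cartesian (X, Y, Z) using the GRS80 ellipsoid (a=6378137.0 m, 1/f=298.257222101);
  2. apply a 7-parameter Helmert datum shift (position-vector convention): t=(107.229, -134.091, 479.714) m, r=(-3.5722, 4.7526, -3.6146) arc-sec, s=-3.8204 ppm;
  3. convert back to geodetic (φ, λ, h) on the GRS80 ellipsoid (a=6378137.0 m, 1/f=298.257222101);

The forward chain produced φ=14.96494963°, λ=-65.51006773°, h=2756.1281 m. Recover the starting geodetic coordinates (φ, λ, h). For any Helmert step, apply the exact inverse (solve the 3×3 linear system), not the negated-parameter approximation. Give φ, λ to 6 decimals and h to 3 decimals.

start: φ=14.964950°, λ=-65.510068°, h=2756.128 m
→ ECEF (a=6378137.000, f=1/298.257222101): X=2555952.2181, Y=-5611137.8789, Z=1637065.4204
→ Helmert⁻¹: X=2555915.3730, Y=-5611008.7768, Z=1636553.6760
→ geod (Bowring, a=6378137.000): φ=14.96079300°, λ=-65.50988200°, h=2495.7400 m

φ=14.960793°, λ=-65.509882°, h=2495.740 m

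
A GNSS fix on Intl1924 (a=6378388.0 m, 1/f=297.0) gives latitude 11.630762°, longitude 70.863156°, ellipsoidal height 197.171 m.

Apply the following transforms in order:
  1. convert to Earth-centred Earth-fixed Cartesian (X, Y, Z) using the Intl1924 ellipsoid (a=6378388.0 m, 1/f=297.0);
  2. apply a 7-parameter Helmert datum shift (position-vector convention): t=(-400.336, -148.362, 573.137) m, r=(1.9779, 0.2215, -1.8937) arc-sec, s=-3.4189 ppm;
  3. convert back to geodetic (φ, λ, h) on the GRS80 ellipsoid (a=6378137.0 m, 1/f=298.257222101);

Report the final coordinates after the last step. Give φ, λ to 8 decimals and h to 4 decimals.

φ=11.63650822°, λ=70.86560346°, h=272.4915 m

start: φ=11.630762°, λ=70.863156°, h=197.171 m
→ ECEF (a=6378388.000, f=1/297.0): X=2048407.1275, Y=5903167.3422, Z=1277476.9664
→ Helmert 7p (PV): X=2048055.3563, Y=5902967.7418, Z=1278100.1421
→ geod (Bowring, a=6378137.000): φ=11.63650822°, λ=70.86560346°, h=272.4915 m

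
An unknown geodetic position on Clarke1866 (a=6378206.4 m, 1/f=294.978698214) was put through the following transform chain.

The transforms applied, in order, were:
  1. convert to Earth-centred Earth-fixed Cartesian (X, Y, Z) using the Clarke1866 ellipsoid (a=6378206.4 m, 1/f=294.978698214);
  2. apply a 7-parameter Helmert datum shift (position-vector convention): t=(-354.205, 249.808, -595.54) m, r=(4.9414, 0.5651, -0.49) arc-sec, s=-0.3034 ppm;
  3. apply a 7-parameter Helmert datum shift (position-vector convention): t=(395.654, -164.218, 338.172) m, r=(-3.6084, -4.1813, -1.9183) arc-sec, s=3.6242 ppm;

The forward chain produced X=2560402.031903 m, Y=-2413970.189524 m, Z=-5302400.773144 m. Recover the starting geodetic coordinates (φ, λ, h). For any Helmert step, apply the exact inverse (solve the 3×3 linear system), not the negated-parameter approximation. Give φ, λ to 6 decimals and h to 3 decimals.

start: X=2560402.0319, Y=-2413970.1895, Z=-5302400.7731 m
→ Helmert⁻¹: X=2559912.0516, Y=-2413680.6483, Z=-5302813.8453
→ Helmert⁻¹: X=2560287.2944, Y=-2414052.1280, Z=-5302155.0672
→ geod (Bowring, a=6378206.400): φ=-56.60779600°, λ=-43.31610900°, h=440.5390 m

φ=-56.607796°, λ=-43.316109°, h=440.539 m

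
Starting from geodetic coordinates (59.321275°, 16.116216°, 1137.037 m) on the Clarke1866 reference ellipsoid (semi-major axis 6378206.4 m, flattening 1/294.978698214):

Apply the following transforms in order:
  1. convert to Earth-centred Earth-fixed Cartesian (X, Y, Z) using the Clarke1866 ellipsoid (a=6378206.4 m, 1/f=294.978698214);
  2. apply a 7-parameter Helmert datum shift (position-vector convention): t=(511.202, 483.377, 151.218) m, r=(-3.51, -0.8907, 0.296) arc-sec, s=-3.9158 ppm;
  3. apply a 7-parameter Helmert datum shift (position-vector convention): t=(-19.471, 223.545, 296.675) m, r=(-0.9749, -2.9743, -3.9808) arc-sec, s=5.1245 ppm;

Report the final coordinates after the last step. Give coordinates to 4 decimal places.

X=3135241.6038 m, Y=906554.8543 m, Z=5463556.1925 m

start: φ=59.321275°, λ=16.116216°, h=1137.037 m
→ ECEF (a=6378206.400, f=1/294.978698214): X=3134832.2581, Y=905784.0600, Z=5463062.6455
→ Helmert 7p (PV): X=3135306.2942, Y=906361.3531, Z=5463190.5945
→ Helmert 7p (PV): X=3135241.6038, Y=906554.8543, Z=5463556.1925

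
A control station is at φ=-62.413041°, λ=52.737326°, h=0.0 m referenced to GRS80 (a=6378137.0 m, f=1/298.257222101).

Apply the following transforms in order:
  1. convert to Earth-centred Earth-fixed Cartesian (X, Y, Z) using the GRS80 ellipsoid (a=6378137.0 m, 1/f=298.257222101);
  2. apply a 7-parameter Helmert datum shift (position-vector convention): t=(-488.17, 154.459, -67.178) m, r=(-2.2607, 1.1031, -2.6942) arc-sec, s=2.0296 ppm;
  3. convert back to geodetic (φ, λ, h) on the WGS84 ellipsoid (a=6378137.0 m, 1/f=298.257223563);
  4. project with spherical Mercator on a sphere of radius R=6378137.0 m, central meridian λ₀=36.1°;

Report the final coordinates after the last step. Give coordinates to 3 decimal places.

E=1852984.735 m, N=-8958313.640 m

start: φ=-62.413041°, λ=52.737326°, h=0.000 m
→ ECEF (a=6378137.000, f=1/298.257222101): X=1793085.0572, Y=2356944.2898, Z=-5629979.7129
→ Helmert 7p (PV): X=1792601.2034, Y=2357018.4056, Z=-5630093.7395
→ geod (Bowring, a=6378137.000): φ=-62.41537518°, λ=52.74564508°, h=-7.2689 m
→ merc (R=6378137.0, λ₀=36.1°): E=1852984.7345, N=-8958313.6396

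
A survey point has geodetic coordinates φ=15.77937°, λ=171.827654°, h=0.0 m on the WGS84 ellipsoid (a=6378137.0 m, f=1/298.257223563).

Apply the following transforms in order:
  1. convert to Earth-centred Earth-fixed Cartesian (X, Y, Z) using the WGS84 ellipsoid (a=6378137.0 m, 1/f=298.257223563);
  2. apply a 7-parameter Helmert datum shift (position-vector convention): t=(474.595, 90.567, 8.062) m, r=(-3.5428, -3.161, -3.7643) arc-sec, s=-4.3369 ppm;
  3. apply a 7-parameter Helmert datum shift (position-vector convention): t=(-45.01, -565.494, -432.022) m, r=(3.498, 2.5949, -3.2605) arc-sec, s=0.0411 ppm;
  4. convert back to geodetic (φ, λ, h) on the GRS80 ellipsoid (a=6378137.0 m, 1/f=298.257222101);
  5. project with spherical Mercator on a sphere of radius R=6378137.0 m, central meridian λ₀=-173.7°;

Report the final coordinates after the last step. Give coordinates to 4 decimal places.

start: φ=15.779370°, λ=171.827654°, h=0.000 m
→ ECEF (a=6378137.000, f=1/298.257223563): X=-6076957.9707, Y=872709.2585, Z=1723246.4996
→ Helmert 7p (PV): X=-6076467.5024, Y=872936.5420, Z=1723138.9697
→ Helmert 7p (PV): X=-6076477.2855, Y=872437.9144, Z=1722798.2671
→ geod (Bowring, a=6378137.000): φ=15.77673577°, λ=171.82952309°, h=-616.8717 m
→ merc (R=6378137.0, λ₀=-173.7°): E=-1610846.1207, N=1778881.8862

E=-1610846.1207 m, N=1778881.8862 m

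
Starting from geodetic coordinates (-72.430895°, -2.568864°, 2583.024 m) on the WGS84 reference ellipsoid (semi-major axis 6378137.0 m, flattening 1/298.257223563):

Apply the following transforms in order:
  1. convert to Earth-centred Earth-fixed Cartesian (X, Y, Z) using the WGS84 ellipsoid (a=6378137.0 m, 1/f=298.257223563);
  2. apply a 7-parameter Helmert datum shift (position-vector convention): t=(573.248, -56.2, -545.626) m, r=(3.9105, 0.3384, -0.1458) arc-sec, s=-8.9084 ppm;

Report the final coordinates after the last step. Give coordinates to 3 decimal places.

start: φ=-72.430895°, λ=-2.568864°, h=2583.024 m
→ ECEF (a=6378137.000, f=1/298.257223563): X=1930000.2743, Y=-86589.8510, Z=-6060835.1815
→ Helmert 7p (PV): X=1930546.3245, Y=-86531.7397, Z=-6061331.6231

X=1930546.324 m, Y=-86531.740 m, Z=-6061331.623 m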